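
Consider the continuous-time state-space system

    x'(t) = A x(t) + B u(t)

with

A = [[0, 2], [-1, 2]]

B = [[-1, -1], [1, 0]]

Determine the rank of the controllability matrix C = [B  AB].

AB = [[2, 0], [3, 1]]
Controllability matrix C = [B  AB] = [[-1, -1, 2, 0], [1, 0, 3, 1]]
Take the 2×2 submatrix of C formed by columns 1, 2: [[-1, -1], [1, 0]]. Its determinant is (-1)·0 - (-1)·1 = 0 - (-1) = 1 ≠ 0.
So rank(C) ≥ 2; since C has 2 rows, rank(C) = 2.
rank(C) = 2 = n, so the pair (A, B) is completely controllable.

2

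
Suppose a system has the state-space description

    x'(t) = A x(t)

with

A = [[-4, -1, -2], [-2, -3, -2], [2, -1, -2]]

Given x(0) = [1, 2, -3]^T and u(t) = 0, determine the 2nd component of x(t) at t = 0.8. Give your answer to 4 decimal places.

0.5037

det(sI - A) = s^3 - (tr A)s^2 + (M11 + M22 + M33)s - det A, where Mii is the 2×2 principal minor of A obtained by deleting row i and column i.
tr A = (-4) + (-3) + (-2) = -9; M11 = (-3)·(-2) - (-2)·(-1) = 6 - 2 = 4; M22 = (-4)·(-2) - (-2)·2 = 8 - (-4) = 12; M33 = (-4)·(-3) - (-1)·(-2) = 12 - 2 = 10; sum of minors = 26.
det A = (-4)·((-3)·(-2) - (-2)·(-1)) - (-1)·((-2)·(-2) - (-2)·2) + (-2)·((-2)·(-1) - (-3)·2) = (-4)·4 - (-1)·8 + (-2)·8 = -24.
So p(s) = det(sI - A) = s^3 + 9s^2 + 26s + 24.
Rational-root test: any integer root divides 24. Testing small divisors, s = -2 works: p(-2) = -8 + 36 + (-52) + 24 = 0, so (s + 2) is a factor.
Dividing, p(s) = (s + 2)(s^2 + 7s + 12).
Factor s^2 + 7s + 12: two numbers with sum -7 and product 12 are -3 and -4, so s^2 + 7s + 12 = (s + 3)(s + 4).
Hence p(s) = (s + 2) (s + 3) (s + 4), with roots -4, -3, -2.
The eigenvalues -4, -3, -2 are distinct and real, so A is diagonalisable and x(t) = e^{At} x(0) = V diag(e^{λ_i t}) V^{-1} x(0), where the columns of V are the eigenvectors.
λ = -4: A - (-4)I = [[0, -1, -2], [-2, 1, -2], [2, -1, 2]]. v must be orthogonal to every row; (row 1) × (row 2) = [4, 4, -2], so take v_1 = [2, 2, -1]^T.
λ = -3: A - (-3)I = [[-1, -1, -2], [-2, 0, -2], [2, -1, 1]]. v must be orthogonal to every row; (row 1) × (row 2) = [2, 2, -2], so take v_2 = [1, 1, -1]^T.
λ = -2: A - (-2)I = [[-2, -1, -2], [-2, -1, -2], [2, -1, 0]]. v must be orthogonal to every row; (row 1) × (row 3) = [-2, -4, 4], so take v_3 = [-1, -2, 2]^T.
V = [v_1 v_2 v_3] = [[2, 1, -1], [2, 1, -2], [-1, -1, 2]] has det V = -1, so V^{-1} = adj(V)/det V = [[0, 1, 1], [2, -3, -2], [1, -1, 0]].
Modal coordinates z(0) = V^{-1} x(0): 0·1 + 1·2 + 1·(-3) = -1; 2·1 + (-3)·2 + (-2)·(-3) = 2; 1·1 + (-1)·2 + 0·(-3) = -1; so z(0) = [-1, 2, -1]^T.
x_2(t) = Σ_i (v_i)_2 · z_i(0) · e^{λ_i t} (row 2 of V times the modal terms).
x_2(0.8) = 2·(-1)·e^{-4·0.8} + 1·2·e^{-3·0.8} + (-2)·(-1)·e^{-2·0.8} = (-2)·0.040762 + 2·0.090718 + 2·0.201897 = 0.5037.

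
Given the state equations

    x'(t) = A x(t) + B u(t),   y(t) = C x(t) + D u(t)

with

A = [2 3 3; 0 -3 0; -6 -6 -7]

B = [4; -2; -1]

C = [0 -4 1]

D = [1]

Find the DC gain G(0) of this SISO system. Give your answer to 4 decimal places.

-0.8333

G(0) = C(-A)^{-1}B + D = -C A^{-1} B + D.
det A = -12, so A^{-1} = (1/-12)·adj(A) = [[-7/4, -1/4, -3/4], [0, -1/3, 0], [3/2, 1/2, 1/2]]
A^{-1} B = [-23/4, 2/3, 9/2]^T
C A^{-1} B = 11/6
G(0) = D - C A^{-1} B = 1 - (11/6) = -5/6 ≈ -0.8333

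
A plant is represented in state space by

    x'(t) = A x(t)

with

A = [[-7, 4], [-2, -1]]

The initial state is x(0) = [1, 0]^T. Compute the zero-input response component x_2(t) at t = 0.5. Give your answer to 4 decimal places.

-0.1410

det(sI - A) = s^2 - (tr A)s + det A, with tr A = (-7) + (-1) = -8 and det A = (-7)·(-1) - 4·(-2) = 7 - (-8) = 15.
So p(s) = det(sI - A) = s^2 + 8s + 15.
Factor s^2 + 8s + 15: two numbers with sum -8 and product 15 are -3 and -5, so s^2 + 8s + 15 = (s + 3)(s + 5).
Hence p(s) = (s + 3) (s + 5), with roots -5, -3.
The eigenvalues -5, -3 are distinct and real, so A is diagonalisable and x(t) = e^{At} x(0) = V diag(e^{λ_i t}) V^{-1} x(0), where the columns of V are the eigenvectors.
λ = -5: A - (-5)I = [[-2, 4], [-2, 4]]. Row 1 gives (-2)·v1 + 4·v2 = 0, so take v_1 = [2, 1]^T.
λ = -3: A - (-3)I = [[-4, 4], [-2, 2]]. Row 1 gives (-4)·v1 + 4·v2 = 0, so take v_2 = [1, 1]^T.
V = [v_1 v_2] = [[2, 1], [1, 1]] has det V = 1, so V^{-1} = adj(V)/det V = [[1, -1], [-1, 2]].
Modal coordinates z(0) = V^{-1} x(0): 1·1 + (-1)·0 = 1; (-1)·1 + 2·0 = -1; so z(0) = [1, -1]^T.
x_2(t) = Σ_i (v_i)_2 · z_i(0) · e^{λ_i t} (row 2 of V times the modal terms).
x_2(0.5) = 1·1·e^{-5·0.5} + 1·(-1)·e^{-3·0.5} = 1·0.082085 + (-1)·0.223130 = -0.1410.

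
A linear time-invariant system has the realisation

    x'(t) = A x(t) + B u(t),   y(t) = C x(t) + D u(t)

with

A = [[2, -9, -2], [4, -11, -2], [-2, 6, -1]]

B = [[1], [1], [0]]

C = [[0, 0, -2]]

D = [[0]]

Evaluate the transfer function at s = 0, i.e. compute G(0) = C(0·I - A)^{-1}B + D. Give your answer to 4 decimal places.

-0.5333

G(0) = C(-A)^{-1}B + D = -C A^{-1} B + D.
det A = -30, so A^{-1} = (1/-30)·adj(A) = [[-23/30, 7/10, 2/15], [-4/15, 1/5, 2/15], [-1/15, -1/5, -7/15]]
A^{-1} B = [-1/15, -1/15, -4/15]^T
C A^{-1} B = 8/15
G(0) = D - C A^{-1} B = 0 - (8/15) = -8/15 ≈ -0.5333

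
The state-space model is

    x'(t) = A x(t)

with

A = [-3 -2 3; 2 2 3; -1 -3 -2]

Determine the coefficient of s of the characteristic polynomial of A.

12

Expand det(sI - A) for the 3×3 matrix.
p(s) = s^3 + 3s^2 + 12s + 29.
(Check: constant term = det(-A) = (-1)^3 det A = 29; coefficient of s^2 = -tr A = 3.)
The coefficient of s is 12.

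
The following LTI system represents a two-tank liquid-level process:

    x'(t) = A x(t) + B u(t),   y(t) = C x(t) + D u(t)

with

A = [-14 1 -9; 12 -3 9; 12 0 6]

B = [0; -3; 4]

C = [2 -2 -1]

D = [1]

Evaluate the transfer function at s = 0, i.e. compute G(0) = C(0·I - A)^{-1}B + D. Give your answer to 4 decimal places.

-4.3333

G(0) = C(-A)^{-1}B + D = -C A^{-1} B + D.
det A = -36, so A^{-1} = (1/-36)·adj(A) = [[1/2, 1/6, 1/2], [-1, -2/3, -1/2], [-1, -1/3, -5/6]]
A^{-1} B = [3/2, 0, -7/3]^T
C A^{-1} B = 16/3
G(0) = D - C A^{-1} B = 1 - (16/3) = -13/3 ≈ -4.3333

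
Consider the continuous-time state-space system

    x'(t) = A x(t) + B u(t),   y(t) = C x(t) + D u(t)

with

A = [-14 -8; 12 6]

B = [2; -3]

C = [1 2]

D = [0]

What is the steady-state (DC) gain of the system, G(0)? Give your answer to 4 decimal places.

G(0) = C(-A)^{-1}B + D = -C A^{-1} B + D.
det A = 12, so A^{-1} = (1/12)·adj(A) = [[1/2, 2/3], [-1, -7/6]]
A^{-1} B = [-1, 3/2]^T
C A^{-1} B = 2
G(0) = D - C A^{-1} B = 0 - (2) = -2

-2.0000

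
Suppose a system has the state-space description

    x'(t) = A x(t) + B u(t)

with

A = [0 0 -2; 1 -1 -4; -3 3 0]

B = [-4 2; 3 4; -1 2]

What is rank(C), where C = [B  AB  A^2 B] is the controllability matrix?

3

AB = [[2, -4], [-3, -10], [21, 6]]
A^2B = [[-42, -12], [-79, -18], [-15, -18]]
Controllability matrix C = [B  AB  A^2B] = [[-4, 2, 2, -4, -42, -12], [3, 4, -3, -10, -79, -18], [-1, 2, 21, 6, -15, -18]]
Take the 3×3 submatrix of C formed by columns 1, 2, 3: [[-4, 2, 2], [3, 4, -3], [-1, 2, 21]]. Its determinant is (-4)·(4·21 - (-3)·2) - 2·(3·21 - (-3)·(-1)) + 2·(3·2 - 4·(-1)) = (-4)·90 - 2·60 + 2·10 = -460 ≠ 0.
So rank(C) ≥ 3; since C has 3 rows, rank(C) = 3.
rank(C) = 3 = n, so the pair (A, B) is completely controllable.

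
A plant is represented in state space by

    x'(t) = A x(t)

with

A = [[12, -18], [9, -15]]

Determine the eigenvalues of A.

det(sI - A) = s^2 - (tr A)s + det A, with tr A = 12 + (-15) = -3 and det A = 12·(-15) - (-18)·9 = -180 - (-162) = -18.
So p(s) = det(sI - A) = s^2 + 3s - 18.
Factor s^2 + 3s - 18: two numbers with sum -3 and product -18 are 3 and -6, so s^2 + 3s - 18 = (s - 3)(s + 6).
Hence p(s) = (s - 3) (s + 6), with roots -6, 3.
At least one eigenvalue has non-negative real part, so the system is not asymptotically stable.

-6, 3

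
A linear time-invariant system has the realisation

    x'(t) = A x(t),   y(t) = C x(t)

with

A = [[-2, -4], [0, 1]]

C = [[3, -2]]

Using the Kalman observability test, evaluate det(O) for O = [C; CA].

-54

CA = [[-6, -14]]
Observability matrix O = [C; CA] = [[3, -2], [-6, -14]]
det(O) = 3·(-14) - (-2)·(-6) = -42 - 12 = -54
Since det(O) ≠ 0, rank(O) = 2 and the system is completely observable.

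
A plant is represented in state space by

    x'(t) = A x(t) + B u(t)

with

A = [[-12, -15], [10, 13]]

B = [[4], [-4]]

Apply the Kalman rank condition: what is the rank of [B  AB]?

1

AB = [[12], [-12]]
Controllability matrix C = [B  AB] = [[4, 12], [-4, -12]]
Every column of C is a scalar multiple of column 1 = [4, -4] (multipliers 1, 3), so the columns span a one-dimensional space.
C ≠ 0, hence rank(C) = 1.
rank(C) = 1 < n = 2, so the pair (A, B) is not completely controllable.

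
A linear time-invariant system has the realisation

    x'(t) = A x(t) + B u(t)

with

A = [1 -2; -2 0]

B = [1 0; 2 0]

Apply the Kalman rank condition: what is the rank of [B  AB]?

AB = [[-3, 0], [-2, 0]]
Controllability matrix C = [B  AB] = [[1, 0, -3, 0], [2, 0, -2, 0]]
Take the 2×2 submatrix of C formed by columns 1, 3: [[1, -3], [2, -2]]. Its determinant is 1·(-2) - (-3)·2 = -2 - (-6) = 4 ≠ 0.
So rank(C) ≥ 2; since C has 2 rows, rank(C) = 2.
rank(C) = 2 = n, so the pair (A, B) is completely controllable.

2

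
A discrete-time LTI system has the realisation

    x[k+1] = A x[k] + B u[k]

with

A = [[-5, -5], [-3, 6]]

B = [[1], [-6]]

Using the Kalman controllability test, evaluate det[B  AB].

111

AB = [[25], [-39]]
Controllability matrix C = [B  AB] = [[1, 25], [-6, -39]]
det(C) = 1·(-39) - 25·(-6) = -39 - (-150) = 111
Since det(C) ≠ 0, rank(C) = 2 and the system is completely controllable.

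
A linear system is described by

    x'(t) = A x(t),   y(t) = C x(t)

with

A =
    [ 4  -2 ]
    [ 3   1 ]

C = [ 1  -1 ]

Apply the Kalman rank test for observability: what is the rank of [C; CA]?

2

CA = [[1, -3]]
Observability matrix O = [C; CA] = [[1, -1], [1, -3]]
det(O) = 1·(-3) - (-1)·1 = -3 - (-1) = -2 ≠ 0, so rank(O) = 2.
rank(O) = 2 = n, so the pair (A, C) is completely observable.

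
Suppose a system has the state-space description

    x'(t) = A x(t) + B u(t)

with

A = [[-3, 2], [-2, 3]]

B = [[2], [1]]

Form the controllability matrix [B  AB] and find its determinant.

2

AB = [[-4], [-1]]
Controllability matrix C = [B  AB] = [[2, -4], [1, -1]]
det(C) = 2·(-1) - (-4)·1 = -2 - (-4) = 2
Since det(C) ≠ 0, rank(C) = 2 and the system is completely controllable.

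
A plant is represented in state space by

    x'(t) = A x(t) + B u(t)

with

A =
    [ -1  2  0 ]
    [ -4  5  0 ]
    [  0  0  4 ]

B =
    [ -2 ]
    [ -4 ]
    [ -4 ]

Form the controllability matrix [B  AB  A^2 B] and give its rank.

2

AB = [[-6], [-12], [-16]]
A^2B = [[-18], [-36], [-64]]
Controllability matrix C = [B  AB  A^2B] = [[-2, -6, -18], [-4, -12, -36], [-4, -16, -64]]
The rows r1, r2, r3 of C are linearly dependent: -2·r1 + r2 = 0 (check each entry), so rank(C) ≤ 2.
The 2×2 minor from rows 1, 3, columns 1, 2 is (-2)·(-16) - (-6)·(-4) = 32 - 24 = 8 ≠ 0, so rank(C) = 2.
rank(C) = 2 < n = 3, so the pair (A, B) is not completely controllable.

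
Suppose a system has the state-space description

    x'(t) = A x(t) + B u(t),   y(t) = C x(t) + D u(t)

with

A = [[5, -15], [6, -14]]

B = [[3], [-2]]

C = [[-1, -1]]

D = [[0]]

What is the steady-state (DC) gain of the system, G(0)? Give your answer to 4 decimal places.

G(0) = C(-A)^{-1}B + D = -C A^{-1} B + D.
det A = 20, so A^{-1} = (1/20)·adj(A) = [[-7/10, 3/4], [-3/10, 1/4]]
A^{-1} B = [-18/5, -7/5]^T
C A^{-1} B = 5
G(0) = D - C A^{-1} B = 0 - (5) = -5

-5.0000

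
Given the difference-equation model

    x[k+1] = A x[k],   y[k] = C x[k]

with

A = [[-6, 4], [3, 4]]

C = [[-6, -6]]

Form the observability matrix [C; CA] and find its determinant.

396

CA = [[18, -48]]
Observability matrix O = [C; CA] = [[-6, -6], [18, -48]]
det(O) = (-6)·(-48) - (-6)·18 = 288 - (-108) = 396
Since det(O) ≠ 0, rank(O) = 2 and the system is completely observable.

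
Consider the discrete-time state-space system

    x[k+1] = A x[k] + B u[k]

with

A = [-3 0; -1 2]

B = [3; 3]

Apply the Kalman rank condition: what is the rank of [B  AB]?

2

AB = [[-9], [3]]
Controllability matrix C = [B  AB] = [[3, -9], [3, 3]]
det(C) = 3·3 - (-9)·3 = 9 - (-27) = 36 ≠ 0, so rank(C) = 2.
rank(C) = 2 = n, so the pair (A, B) is completely controllable.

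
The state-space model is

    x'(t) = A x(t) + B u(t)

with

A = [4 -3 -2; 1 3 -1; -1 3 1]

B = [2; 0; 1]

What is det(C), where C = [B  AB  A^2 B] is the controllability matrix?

49

AB = [[6], [1], [-1]]
A^2B = [[23], [10], [-4]]
Controllability matrix C = [B  AB  A^2B] = [[2, 6, 23], [0, 1, 10], [1, -1, -4]]
Expanding along the first row, det(C) = 2·(1·(-4) - 10·(-1)) - 6·(0·(-4) - 10·1) + 23·(0·(-1) - 1·1) = 2·6 - 6·(-10) + 23·(-1) = 49
Since det(C) ≠ 0, rank(C) = 3 and the system is completely controllable.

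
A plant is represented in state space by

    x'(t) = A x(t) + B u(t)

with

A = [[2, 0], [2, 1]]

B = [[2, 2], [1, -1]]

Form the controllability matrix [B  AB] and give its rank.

2

AB = [[4, 4], [5, 3]]
Controllability matrix C = [B  AB] = [[2, 2, 4, 4], [1, -1, 5, 3]]
Take the 2×2 submatrix of C formed by columns 1, 2: [[2, 2], [1, -1]]. Its determinant is 2·(-1) - 2·1 = -2 - 2 = -4 ≠ 0.
So rank(C) ≥ 2; since C has 2 rows, rank(C) = 2.
rank(C) = 2 = n, so the pair (A, B) is completely controllable.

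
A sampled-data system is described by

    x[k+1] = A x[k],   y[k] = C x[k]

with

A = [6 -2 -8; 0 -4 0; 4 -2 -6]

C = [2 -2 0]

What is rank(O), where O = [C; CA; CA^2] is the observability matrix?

2

CA = [[12, 4, -16]]
CA^2 = [[8, -8, 0]]
Observability matrix O = [C; CA; CA^2] = [[2, -2, 0], [12, 4, -16], [8, -8, 0]]
The columns c1, c2, c3 of O are linearly dependent: c1 + c2 + c3 = 0 (check each entry), so rank(O) ≤ 2.
The 2×2 minor from rows 1, 2, columns 1, 2 is 2·4 - (-2)·12 = 8 - (-24) = 32 ≠ 0, so rank(O) = 2.
rank(O) = 2 < n = 3, so the pair (A, C) is not completely observable.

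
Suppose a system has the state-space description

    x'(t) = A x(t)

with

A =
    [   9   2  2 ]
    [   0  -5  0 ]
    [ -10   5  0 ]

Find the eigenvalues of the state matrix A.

det(sI - A) = s^3 - (tr A)s^2 + (M11 + M22 + M33)s - det A, where Mii is the 2×2 principal minor of A obtained by deleting row i and column i.
tr A = 9 + (-5) + 0 = 4; M11 = (-5)·0 - 0·5 = 0 - 0 = 0; M22 = 9·0 - 2·(-10) = 0 - (-20) = 20; M33 = 9·(-5) - 2·0 = -45 - 0 = -45; sum of minors = -25.
det A = 9·((-5)·0 - 0·5) - 2·(0·0 - 0·(-10)) + 2·(0·5 - (-5)·(-10)) = 9·0 - 2·0 + 2·(-50) = -100.
So p(s) = det(sI - A) = s^3 - 4s^2 - 25s + 100.
Rational-root test: any integer root divides 100. Testing small divisors, s = 4 works: p(4) = 64 + (-64) + (-100) + 100 = 0, so (s - 4) is a factor.
Dividing, p(s) = (s - 4)(s^2 - 25).
Factor s^2 - 25: two numbers with sum 0 and product -25 are 5 and -5, so s^2 - 25 = (s - 5)(s + 5).
Hence p(s) = (s - 5) (s - 4) (s + 5), with roots -5, 4, 5.
At least one eigenvalue has non-negative real part, so the system is not asymptotically stable.

-5, 4, 5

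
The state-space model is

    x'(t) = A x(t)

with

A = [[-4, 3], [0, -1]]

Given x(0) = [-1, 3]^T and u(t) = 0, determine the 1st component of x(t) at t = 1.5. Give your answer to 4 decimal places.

det(sI - A) = s^2 - (tr A)s + det A, with tr A = (-4) + (-1) = -5 and det A = (-4)·(-1) - 3·0 = 4 - 0 = 4.
So p(s) = det(sI - A) = s^2 + 5s + 4.
Factor s^2 + 5s + 4: two numbers with sum -5 and product 4 are -1 and -4, so s^2 + 5s + 4 = (s + 1)(s + 4).
Hence p(s) = (s + 1) (s + 4), with roots -4, -1.
The eigenvalues -4, -1 are distinct and real, so A is diagonalisable and x(t) = e^{At} x(0) = V diag(e^{λ_i t}) V^{-1} x(0), where the columns of V are the eigenvectors.
λ = -4: A - (-4)I = [[0, 3], [0, 3]]. Row 1 gives 0·v1 + 3·v2 = 0, so take v_1 = [-1, 0]^T.
λ = -1: A - (-1)I = [[-3, 3], [0, 0]]. Row 1 gives (-3)·v1 + 3·v2 = 0, so take v_2 = [-1, -1]^T.
V = [v_1 v_2] = [[-1, -1], [0, -1]] has det V = 1, so V^{-1} = adj(V)/det V = [[-1, 1], [0, -1]].
Modal coordinates z(0) = V^{-1} x(0): (-1)·(-1) + 1·3 = 4; 0·(-1) + (-1)·3 = -3; so z(0) = [4, -3]^T.
x_1(t) = Σ_i (v_i)_1 · z_i(0) · e^{λ_i t} (row 1 of V times the modal terms).
x_1(1.5) = (-1)·4·e^{-4·1.5} + (-1)·(-3)·e^{-1·1.5} = (-4)·0.002479 + 3·0.223130 = 0.6595.

0.6595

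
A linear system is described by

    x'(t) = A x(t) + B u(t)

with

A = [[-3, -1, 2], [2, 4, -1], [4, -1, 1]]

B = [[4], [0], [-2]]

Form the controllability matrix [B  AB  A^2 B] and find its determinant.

AB = [[-16], [10], [14]]
A^2B = [[66], [-6], [-60]]
Controllability matrix C = [B  AB  A^2B] = [[4, -16, 66], [0, 10, -6], [-2, 14, -60]]
Expanding along the first row, det(C) = 4·(10·(-60) - (-6)·14) - (-16)·(0·(-60) - (-6)·(-2)) + 66·(0·14 - 10·(-2)) = 4·(-516) - (-16)·(-12) + 66·20 = -936
Since det(C) ≠ 0, rank(C) = 3 and the system is completely controllable.

-936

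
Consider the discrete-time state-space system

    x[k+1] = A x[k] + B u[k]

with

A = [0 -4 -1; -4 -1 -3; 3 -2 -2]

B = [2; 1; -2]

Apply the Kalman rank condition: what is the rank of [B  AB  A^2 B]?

3

AB = [[-2], [-3], [8]]
A^2B = [[4], [-13], [-16]]
Controllability matrix C = [B  AB  A^2B] = [[2, -2, 4], [1, -3, -13], [-2, 8, -16]]
det(C) = 2·((-3)·(-16) - (-13)·8) - (-2)·(1·(-16) - (-13)·(-2)) + 4·(1·8 - (-3)·(-2)) = 2·152 - (-2)·(-42) + 4·2 = 228 ≠ 0, so rank(C) = 3.
rank(C) = 3 = n, so the pair (A, B) is completely controllable.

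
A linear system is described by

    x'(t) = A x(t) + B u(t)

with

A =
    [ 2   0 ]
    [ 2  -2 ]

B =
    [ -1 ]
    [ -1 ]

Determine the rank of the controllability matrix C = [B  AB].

2

AB = [[-2], [0]]
Controllability matrix C = [B  AB] = [[-1, -2], [-1, 0]]
det(C) = (-1)·0 - (-2)·(-1) = 0 - 2 = -2 ≠ 0, so rank(C) = 2.
rank(C) = 2 = n, so the pair (A, B) is completely controllable.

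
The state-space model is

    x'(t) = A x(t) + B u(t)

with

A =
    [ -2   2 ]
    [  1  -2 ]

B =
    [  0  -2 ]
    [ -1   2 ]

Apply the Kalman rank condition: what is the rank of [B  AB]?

2

AB = [[-2, 8], [2, -6]]
Controllability matrix C = [B  AB] = [[0, -2, -2, 8], [-1, 2, 2, -6]]
Take the 2×2 submatrix of C formed by columns 1, 2: [[0, -2], [-1, 2]]. Its determinant is 0·2 - (-2)·(-1) = 0 - 2 = -2 ≠ 0.
So rank(C) ≥ 2; since C has 2 rows, rank(C) = 2.
rank(C) = 2 = n, so the pair (A, B) is completely controllable.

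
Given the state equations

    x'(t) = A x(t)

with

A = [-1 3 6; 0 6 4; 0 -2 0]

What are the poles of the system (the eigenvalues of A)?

-1, 2, 4

det(sI - A) = s^3 - (tr A)s^2 + (M11 + M22 + M33)s - det A, where Mii is the 2×2 principal minor of A obtained by deleting row i and column i.
tr A = (-1) + 6 + 0 = 5; M11 = 6·0 - 4·(-2) = 0 - (-8) = 8; M22 = (-1)·0 - 6·0 = 0 - 0 = 0; M33 = (-1)·6 - 3·0 = -6 - 0 = -6; sum of minors = 2.
det A = (-1)·(6·0 - 4·(-2)) - 3·(0·0 - 4·0) + 6·(0·(-2) - 6·0) = (-1)·8 - 3·0 + 6·0 = -8.
So p(s) = det(sI - A) = s^3 - 5s^2 + 2s + 8.
Rational-root test: any integer root divides 8. Testing small divisors, s = -1 works: p(-1) = -1 + (-5) + (-2) + 8 = 0, so (s + 1) is a factor.
Dividing, p(s) = (s + 1)(s^2 - 6s + 8).
Factor s^2 - 6s + 8: two numbers with sum 6 and product 8 are 4 and 2, so s^2 - 6s + 8 = (s - 4)(s - 2).
Hence p(s) = (s - 4) (s - 2) (s + 1), with roots -1, 2, 4.
At least one eigenvalue has non-negative real part, so the system is not asymptotically stable.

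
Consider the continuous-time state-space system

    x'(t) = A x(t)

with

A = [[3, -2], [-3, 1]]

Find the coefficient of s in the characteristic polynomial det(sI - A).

-4

For a 2×2 matrix, det(sI - A) = s^2 - (tr A)s + det A.
tr A = 4, det A = -3.
So p(s) = s^2 - 4s - 3.
The coefficient of s is -4.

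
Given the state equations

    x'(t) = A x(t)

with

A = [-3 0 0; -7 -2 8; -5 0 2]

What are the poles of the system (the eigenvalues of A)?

-3, -2, 2

det(sI - A) = s^3 - (tr A)s^2 + (M11 + M22 + M33)s - det A, where Mii is the 2×2 principal minor of A obtained by deleting row i and column i.
tr A = (-3) + (-2) + 2 = -3; M11 = (-2)·2 - 8·0 = -4 - 0 = -4; M22 = (-3)·2 - 0·(-5) = -6 - 0 = -6; M33 = (-3)·(-2) - 0·(-7) = 6 - 0 = 6; sum of minors = -4.
det A = (-3)·((-2)·2 - 8·0) - 0·((-7)·2 - 8·(-5)) + 0·((-7)·0 - (-2)·(-5)) = (-3)·(-4) - 0·26 + 0·(-10) = 12.
So p(s) = det(sI - A) = s^3 + 3s^2 - 4s - 12.
Rational-root test: any integer root divides -12. Testing small divisors, s = -2 works: p(-2) = -8 + 12 + 8 + (-12) = 0, so (s + 2) is a factor.
Dividing, p(s) = (s + 2)(s^2 + s - 6).
Factor s^2 + s - 6: two numbers with sum -1 and product -6 are 2 and -3, so s^2 + s - 6 = (s - 2)(s + 3).
Hence p(s) = (s - 2) (s + 2) (s + 3), with roots -3, -2, 2.
At least one eigenvalue has non-negative real part, so the system is not asymptotically stable.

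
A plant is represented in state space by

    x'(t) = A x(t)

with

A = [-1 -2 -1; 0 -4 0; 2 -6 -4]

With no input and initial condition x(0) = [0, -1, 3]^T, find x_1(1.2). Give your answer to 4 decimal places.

-0.1963

det(sI - A) = s^3 - (tr A)s^2 + (M11 + M22 + M33)s - det A, where Mii is the 2×2 principal minor of A obtained by deleting row i and column i.
tr A = (-1) + (-4) + (-4) = -9; M11 = (-4)·(-4) - 0·(-6) = 16 - 0 = 16; M22 = (-1)·(-4) - (-1)·2 = 4 - (-2) = 6; M33 = (-1)·(-4) - (-2)·0 = 4 - 0 = 4; sum of minors = 26.
det A = (-1)·((-4)·(-4) - 0·(-6)) - (-2)·(0·(-4) - 0·2) + (-1)·(0·(-6) - (-4)·2) = (-1)·16 - (-2)·0 + (-1)·8 = -24.
So p(s) = det(sI - A) = s^3 + 9s^2 + 26s + 24.
Rational-root test: any integer root divides 24. Testing small divisors, s = -2 works: p(-2) = -8 + 36 + (-52) + 24 = 0, so (s + 2) is a factor.
Dividing, p(s) = (s + 2)(s^2 + 7s + 12).
Factor s^2 + 7s + 12: two numbers with sum -7 and product 12 are -3 and -4, so s^2 + 7s + 12 = (s + 3)(s + 4).
Hence p(s) = (s + 2) (s + 3) (s + 4), with roots -4, -3, -2.
The eigenvalues -4, -3, -2 are distinct and real, so A is diagonalisable and x(t) = e^{At} x(0) = V diag(e^{λ_i t}) V^{-1} x(0), where the columns of V are the eigenvectors.
λ = -4: A - (-4)I = [[3, -2, -1], [0, 0, 0], [2, -6, 0]]. v must be orthogonal to every row; (row 1) × (row 3) = [-6, -2, -14], so take v_1 = [3, 1, 7]^T.
λ = -3: A - (-3)I = [[2, -2, -1], [0, -1, 0], [2, -6, -1]]. v must be orthogonal to every row; (row 1) × (row 2) = [-1, 0, -2], so take v_2 = [-1, 0, -2]^T.
λ = -2: A - (-2)I = [[1, -2, -1], [0, -2, 0], [2, -6, -2]]. v must be orthogonal to every row; (row 1) × (row 2) = [-2, 0, -2], so take v_3 = [1, 0, 1]^T.
V = [v_1 v_2 v_3] = [[3, -1, 1], [1, 0, 0], [7, -2, 1]] has det V = -1, so V^{-1} = adj(V)/det V = [[0, 1, 0], [1, 4, -1], [2, 1, -1]].
Modal coordinates z(0) = V^{-1} x(0): 0·0 + 1·(-1) + 0·3 = -1; 1·0 + 4·(-1) + (-1)·3 = -7; 2·0 + 1·(-1) + (-1)·3 = -4; so z(0) = [-1, -7, -4]^T.
x_1(t) = Σ_i (v_i)_1 · z_i(0) · e^{λ_i t} (row 1 of V times the modal terms).
x_1(1.2) = 3·(-1)·e^{-4·1.2} + (-1)·(-7)·e^{-3·1.2} + 1·(-4)·e^{-2·1.2} = (-3)·0.008230 + 7·0.027324 + (-4)·0.090718 = -0.1963.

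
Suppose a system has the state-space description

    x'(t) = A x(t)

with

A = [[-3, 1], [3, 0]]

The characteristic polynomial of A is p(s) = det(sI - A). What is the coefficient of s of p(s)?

3

For a 2×2 matrix, det(sI - A) = s^2 - (tr A)s + det A.
tr A = -3, det A = -3.
So p(s) = s^2 + 3s - 3.
The coefficient of s is 3.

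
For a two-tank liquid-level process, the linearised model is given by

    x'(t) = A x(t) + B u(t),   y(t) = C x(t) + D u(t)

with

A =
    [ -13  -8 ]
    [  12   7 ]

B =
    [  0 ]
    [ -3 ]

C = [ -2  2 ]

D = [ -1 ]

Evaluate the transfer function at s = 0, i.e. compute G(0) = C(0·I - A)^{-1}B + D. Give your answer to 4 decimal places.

G(0) = C(-A)^{-1}B + D = -C A^{-1} B + D.
det A = 5, so A^{-1} = (1/5)·adj(A) = [[7/5, 8/5], [-12/5, -13/5]]
A^{-1} B = [-24/5, 39/5]^T
C A^{-1} B = 126/5
G(0) = D - C A^{-1} B = -1 - (126/5) = -131/5 ≈ -26.2000

-26.2000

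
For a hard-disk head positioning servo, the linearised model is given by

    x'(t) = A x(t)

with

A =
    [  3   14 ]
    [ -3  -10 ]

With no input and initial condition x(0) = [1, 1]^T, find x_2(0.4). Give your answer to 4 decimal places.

-0.6918

det(sI - A) = s^2 - (tr A)s + det A, with tr A = 3 + (-10) = -7 and det A = 3·(-10) - 14·(-3) = -30 - (-42) = 12.
So p(s) = det(sI - A) = s^2 + 7s + 12.
Factor s^2 + 7s + 12: two numbers with sum -7 and product 12 are -3 and -4, so s^2 + 7s + 12 = (s + 3)(s + 4).
Hence p(s) = (s + 3) (s + 4), with roots -4, -3.
The eigenvalues -4, -3 are distinct and real, so A is diagonalisable and x(t) = e^{At} x(0) = V diag(e^{λ_i t}) V^{-1} x(0), where the columns of V are the eigenvectors.
λ = -4: A - (-4)I = [[7, 14], [-3, -6]]. Row 1 gives 7·v1 + 14·v2 = 0, so take v_1 = [-2, 1]^T.
λ = -3: A - (-3)I = [[6, 14], [-3, -7]]. Row 1 gives 6·v1 + 14·v2 = 0, so take v_2 = [7, -3]^T.
V = [v_1 v_2] = [[-2, 7], [1, -3]] has det V = -1, so V^{-1} = adj(V)/det V = [[3, 7], [1, 2]].
Modal coordinates z(0) = V^{-1} x(0): 3·1 + 7·1 = 10; 1·1 + 2·1 = 3; so z(0) = [10, 3]^T.
x_2(t) = Σ_i (v_i)_2 · z_i(0) · e^{λ_i t} (row 2 of V times the modal terms).
x_2(0.4) = 1·10·e^{-4·0.4} + (-3)·3·e^{-3·0.4} = 10·0.201897 + (-9)·0.301194 = -0.6918.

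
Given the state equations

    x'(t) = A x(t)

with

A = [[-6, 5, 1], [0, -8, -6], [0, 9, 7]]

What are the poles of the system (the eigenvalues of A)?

-6, -2, 1

det(sI - A) = s^3 - (tr A)s^2 + (M11 + M22 + M33)s - det A, where Mii is the 2×2 principal minor of A obtained by deleting row i and column i.
tr A = (-6) + (-8) + 7 = -7; M11 = (-8)·7 - (-6)·9 = -56 - (-54) = -2; M22 = (-6)·7 - 1·0 = -42 - 0 = -42; M33 = (-6)·(-8) - 5·0 = 48 - 0 = 48; sum of minors = 4.
det A = (-6)·((-8)·7 - (-6)·9) - 5·(0·7 - (-6)·0) + 1·(0·9 - (-8)·0) = (-6)·(-2) - 5·0 + 1·0 = 12.
So p(s) = det(sI - A) = s^3 + 7s^2 + 4s - 12.
Rational-root test: any integer root divides -12. Testing small divisors, s = 1 works: p(1) = 1 + 7 + 4 + (-12) = 0, so (s - 1) is a factor.
Dividing, p(s) = (s - 1)(s^2 + 8s + 12).
Factor s^2 + 8s + 12: two numbers with sum -8 and product 12 are -2 and -6, so s^2 + 8s + 12 = (s + 2)(s + 6).
Hence p(s) = (s - 1) (s + 2) (s + 6), with roots -6, -2, 1.
At least one eigenvalue has non-negative real part, so the system is not asymptotically stable.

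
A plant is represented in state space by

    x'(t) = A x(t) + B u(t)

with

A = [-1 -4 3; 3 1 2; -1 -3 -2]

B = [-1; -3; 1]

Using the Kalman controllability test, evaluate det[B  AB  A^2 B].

AB = [[16], [-4], [8]]
A^2B = [[24], [60], [-20]]
Controllability matrix C = [B  AB  A^2B] = [[-1, 16, 24], [-3, -4, 60], [1, 8, -20]]
Expanding along the first row, det(C) = (-1)·((-4)·(-20) - 60·8) - 16·((-3)·(-20) - 60·1) + 24·((-3)·8 - (-4)·1) = (-1)·(-400) - 16·0 + 24·(-20) = -80
Since det(C) ≠ 0, rank(C) = 3 and the system is completely controllable.

-80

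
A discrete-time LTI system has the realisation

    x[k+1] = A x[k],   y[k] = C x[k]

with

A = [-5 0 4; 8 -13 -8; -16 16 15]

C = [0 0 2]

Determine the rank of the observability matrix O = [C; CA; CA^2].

CA = [[-32, 32, 30]]
CA^2 = [[-64, 64, 66]]
Observability matrix O = [C; CA; CA^2] = [[0, 0, 2], [-32, 32, 30], [-64, 64, 66]]
The columns c1, c2, c3 of O are linearly dependent: c1 + c2 = 0 (check each entry), so rank(O) ≤ 2.
The 2×2 minor from rows 1, 2, columns 1, 3 is 0·30 - 2·(-32) = 0 - (-64) = 64 ≠ 0, so rank(O) = 2.
rank(O) = 2 < n = 3, so the pair (A, C) is not completely observable.

2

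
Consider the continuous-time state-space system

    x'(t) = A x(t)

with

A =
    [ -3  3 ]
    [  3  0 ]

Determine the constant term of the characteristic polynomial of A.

For a 2×2 matrix, det(sI - A) = s^2 - (tr A)s + det A.
tr A = -3, det A = -9.
So p(s) = s^2 + 3s - 9.
The constant term is -9.

-9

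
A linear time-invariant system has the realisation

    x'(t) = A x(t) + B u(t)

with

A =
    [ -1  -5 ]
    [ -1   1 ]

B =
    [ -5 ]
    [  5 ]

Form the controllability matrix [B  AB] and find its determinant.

AB = [[-20], [10]]
Controllability matrix C = [B  AB] = [[-5, -20], [5, 10]]
det(C) = (-5)·10 - (-20)·5 = -50 - (-100) = 50
Since det(C) ≠ 0, rank(C) = 2 and the system is completely controllable.

50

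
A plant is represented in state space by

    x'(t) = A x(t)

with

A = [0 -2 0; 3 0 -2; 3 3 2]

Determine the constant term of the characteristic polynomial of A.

-24

Expand det(sI - A) for the 3×3 matrix.
p(s) = s^3 - 2s^2 + 12s - 24.
(Check: constant term = det(-A) = (-1)^3 det A = -24; coefficient of s^2 = -tr A = -2.)
The constant term is -24.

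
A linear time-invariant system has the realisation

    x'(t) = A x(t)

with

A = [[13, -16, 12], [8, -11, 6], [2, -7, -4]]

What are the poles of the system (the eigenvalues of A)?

-3, -1, 2

det(sI - A) = s^3 - (tr A)s^2 + (M11 + M22 + M33)s - det A, where Mii is the 2×2 principal minor of A obtained by deleting row i and column i.
tr A = 13 + (-11) + (-4) = -2; M11 = (-11)·(-4) - 6·(-7) = 44 - (-42) = 86; M22 = 13·(-4) - 12·2 = -52 - 24 = -76; M33 = 13·(-11) - (-16)·8 = -143 - (-128) = -15; sum of minors = -5.
det A = 13·((-11)·(-4) - 6·(-7)) - (-16)·(8·(-4) - 6·2) + 12·(8·(-7) - (-11)·2) = 13·86 - (-16)·(-44) + 12·(-34) = 6.
So p(s) = det(sI - A) = s^3 + 2s^2 - 5s - 6.
Rational-root test: any integer root divides -6. Testing small divisors, s = -1 works: p(-1) = -1 + 2 + 5 + (-6) = 0, so (s + 1) is a factor.
Dividing, p(s) = (s + 1)(s^2 + s - 6).
Factor s^2 + s - 6: two numbers with sum -1 and product -6 are 2 and -3, so s^2 + s - 6 = (s - 2)(s + 3).
Hence p(s) = (s - 2) (s + 1) (s + 3), with roots -3, -1, 2.
At least one eigenvalue has non-negative real part, so the system is not asymptotically stable.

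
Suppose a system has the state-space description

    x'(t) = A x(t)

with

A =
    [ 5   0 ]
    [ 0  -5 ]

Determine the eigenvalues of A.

-5, 5

det(sI - A) = s^2 - (tr A)s + det A, with tr A = 5 + (-5) = 0 and det A = 5·(-5) - 0·0 = -25 - 0 = -25.
So p(s) = det(sI - A) = s^2 - 25.
Factor s^2 - 25: two numbers with sum 0 and product -25 are 5 and -5, so s^2 - 25 = (s - 5)(s + 5).
Hence p(s) = (s - 5) (s + 5), with roots -5, 5.
At least one eigenvalue has non-negative real part, so the system is not asymptotically stable.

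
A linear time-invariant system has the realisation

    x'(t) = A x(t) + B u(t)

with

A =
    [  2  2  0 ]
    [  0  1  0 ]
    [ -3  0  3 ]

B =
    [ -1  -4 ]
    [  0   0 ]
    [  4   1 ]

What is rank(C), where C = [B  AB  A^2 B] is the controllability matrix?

2

AB = [[-2, -8], [0, 0], [15, 15]]
A^2B = [[-4, -16], [0, 0], [51, 69]]
Controllability matrix C = [B  AB  A^2B] = [[-1, -4, -2, -8, -4, -16], [0, 0, 0, 0, 0, 0], [4, 1, 15, 15, 51, 69]]
Row 2 of C is identically zero, so rank(C) ≤ 2.
The 2×2 minor from rows 1, 3, columns 1, 2 is (-1)·1 - (-4)·4 = -1 - (-16) = 15 ≠ 0, so rank(C) = 2.
rank(C) = 2 < n = 3, so the pair (A, B) is not completely controllable.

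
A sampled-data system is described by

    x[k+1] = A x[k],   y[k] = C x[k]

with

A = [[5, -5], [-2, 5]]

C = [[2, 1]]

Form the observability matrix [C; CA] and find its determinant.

-18

CA = [[8, -5]]
Observability matrix O = [C; CA] = [[2, 1], [8, -5]]
det(O) = 2·(-5) - 1·8 = -10 - 8 = -18
Since det(O) ≠ 0, rank(O) = 2 and the system is completely observable.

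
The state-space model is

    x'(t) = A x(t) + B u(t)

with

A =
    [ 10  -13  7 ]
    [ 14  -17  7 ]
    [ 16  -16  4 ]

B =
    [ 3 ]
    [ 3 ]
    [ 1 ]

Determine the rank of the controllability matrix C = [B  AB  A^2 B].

AB = [[-2], [-2], [4]]
A^2B = [[34], [34], [16]]
Controllability matrix C = [B  AB  A^2B] = [[3, -2, 34], [3, -2, 34], [1, 4, 16]]
The rows r1, r2, r3 of C are linearly dependent: -r1 + r2 = 0 (check each entry), so rank(C) ≤ 2.
The 2×2 minor from rows 1, 3, columns 1, 2 is 3·4 - (-2)·1 = 12 - (-2) = 14 ≠ 0, so rank(C) = 2.
rank(C) = 2 < n = 3, so the pair (A, B) is not completely controllable.

2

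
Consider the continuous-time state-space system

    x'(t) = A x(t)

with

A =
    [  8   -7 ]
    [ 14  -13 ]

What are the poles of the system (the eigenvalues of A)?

det(sI - A) = s^2 - (tr A)s + det A, with tr A = 8 + (-13) = -5 and det A = 8·(-13) - (-7)·14 = -104 - (-98) = -6.
So p(s) = det(sI - A) = s^2 + 5s - 6.
Factor s^2 + 5s - 6: two numbers with sum -5 and product -6 are 1 and -6, so s^2 + 5s - 6 = (s - 1)(s + 6).
Hence p(s) = (s - 1) (s + 6), with roots -6, 1.
At least one eigenvalue has non-negative real part, so the system is not asymptotically stable.

-6, 1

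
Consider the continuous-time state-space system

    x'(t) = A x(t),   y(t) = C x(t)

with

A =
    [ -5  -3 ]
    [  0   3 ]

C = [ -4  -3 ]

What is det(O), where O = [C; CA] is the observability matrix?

48

CA = [[20, 3]]
Observability matrix O = [C; CA] = [[-4, -3], [20, 3]]
det(O) = (-4)·3 - (-3)·20 = -12 - (-60) = 48
Since det(O) ≠ 0, rank(O) = 2 and the system is completely observable.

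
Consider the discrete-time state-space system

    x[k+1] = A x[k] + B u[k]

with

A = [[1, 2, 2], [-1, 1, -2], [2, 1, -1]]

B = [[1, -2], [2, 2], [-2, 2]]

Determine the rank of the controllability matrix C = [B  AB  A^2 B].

3

AB = [[1, 6], [5, 0], [6, -4]]
A^2B = [[23, -2], [-8, 2], [1, 16]]
Controllability matrix C = [B  AB  A^2B] = [[1, -2, 1, 6, 23, -2], [2, 2, 5, 0, -8, 2], [-2, 2, 6, -4, 1, 16]]
Take the 3×3 submatrix of C formed by columns 1, 2, 3: [[1, -2, 1], [2, 2, 5], [-2, 2, 6]]. Its determinant is 1·(2·6 - 5·2) - (-2)·(2·6 - 5·(-2)) + 1·(2·2 - 2·(-2)) = 1·2 - (-2)·22 + 1·8 = 54 ≠ 0.
So rank(C) ≥ 3; since C has 3 rows, rank(C) = 3.
rank(C) = 3 = n, so the pair (A, B) is completely controllable.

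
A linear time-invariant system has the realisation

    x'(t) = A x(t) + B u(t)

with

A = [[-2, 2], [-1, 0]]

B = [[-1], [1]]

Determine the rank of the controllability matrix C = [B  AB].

2

AB = [[4], [1]]
Controllability matrix C = [B  AB] = [[-1, 4], [1, 1]]
det(C) = (-1)·1 - 4·1 = -1 - 4 = -5 ≠ 0, so rank(C) = 2.
rank(C) = 2 = n, so the pair (A, B) is completely controllable.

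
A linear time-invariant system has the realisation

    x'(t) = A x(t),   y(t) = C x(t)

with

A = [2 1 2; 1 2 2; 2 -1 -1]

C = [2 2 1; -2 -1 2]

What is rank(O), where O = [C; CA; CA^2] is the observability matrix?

CA = [[8, 5, 7], [-1, -6, -8]]
CA^2 = [[35, 11, 19], [-24, -5, -6]]
Observability matrix O = [C; CA; CA^2] = [[2, 2, 1], [-2, -1, 2], [8, 5, 7], [-1, -6, -8], [35, 11, 19], [-24, -5, -6]]
Take the 3×3 submatrix of O formed by rows 1, 2, 3: [[2, 2, 1], [-2, -1, 2], [8, 5, 7]]. Its determinant is 2·((-1)·7 - 2·5) - 2·((-2)·7 - 2·8) + 1·((-2)·5 - (-1)·8) = 2·(-17) - 2·(-30) + 1·(-2) = 24 ≠ 0.
So rank(O) ≥ 3; since O has 3 columns, rank(O) = 3.
rank(O) = 3 = n, so the pair (A, C) is completely observable.

3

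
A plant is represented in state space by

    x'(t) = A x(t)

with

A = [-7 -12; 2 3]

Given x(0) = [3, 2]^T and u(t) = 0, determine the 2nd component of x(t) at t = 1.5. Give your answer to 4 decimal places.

1.9304

det(sI - A) = s^2 - (tr A)s + det A, with tr A = (-7) + 3 = -4 and det A = (-7)·3 - (-12)·2 = -21 - (-24) = 3.
So p(s) = det(sI - A) = s^2 + 4s + 3.
Factor s^2 + 4s + 3: two numbers with sum -4 and product 3 are -1 and -3, so s^2 + 4s + 3 = (s + 1)(s + 3).
Hence p(s) = (s + 1) (s + 3), with roots -3, -1.
The eigenvalues -3, -1 are distinct and real, so A is diagonalisable and x(t) = e^{At} x(0) = V diag(e^{λ_i t}) V^{-1} x(0), where the columns of V are the eigenvectors.
λ = -3: A - (-3)I = [[-4, -12], [2, 6]]. Row 1 gives (-4)·v1 + (-12)·v2 = 0, so take v_1 = [-3, 1]^T.
λ = -1: A - (-1)I = [[-6, -12], [2, 4]]. Row 1 gives (-6)·v1 + (-12)·v2 = 0, so take v_2 = [2, -1]^T.
V = [v_1 v_2] = [[-3, 2], [1, -1]] has det V = 1, so V^{-1} = adj(V)/det V = [[-1, -2], [-1, -3]].
Modal coordinates z(0) = V^{-1} x(0): (-1)·3 + (-2)·2 = -7; (-1)·3 + (-3)·2 = -9; so z(0) = [-7, -9]^T.
x_2(t) = Σ_i (v_i)_2 · z_i(0) · e^{λ_i t} (row 2 of V times the modal terms).
x_2(1.5) = 1·(-7)·e^{-3·1.5} + (-1)·(-9)·e^{-1·1.5} = (-7)·0.011109 + 9·0.223130 = 1.9304.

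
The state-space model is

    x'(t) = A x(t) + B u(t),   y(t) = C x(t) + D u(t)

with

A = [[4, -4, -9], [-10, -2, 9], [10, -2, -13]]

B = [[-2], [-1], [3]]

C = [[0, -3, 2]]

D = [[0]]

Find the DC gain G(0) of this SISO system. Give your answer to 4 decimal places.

-41.5000

G(0) = C(-A)^{-1}B + D = -C A^{-1} B + D.
det A = -24, so A^{-1} = (1/-24)·adj(A) = [[-11/6, 17/12, 9/4], [5/3, -19/12, -9/4], [-5/3, 4/3, 2]]
A^{-1} B = [9, -17/2, 8]^T
C A^{-1} B = 83/2
G(0) = D - C A^{-1} B = 0 - (83/2) = -83/2 ≈ -41.5000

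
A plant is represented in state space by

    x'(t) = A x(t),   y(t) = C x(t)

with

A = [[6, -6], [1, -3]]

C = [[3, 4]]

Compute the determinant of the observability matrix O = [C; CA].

CA = [[22, -30]]
Observability matrix O = [C; CA] = [[3, 4], [22, -30]]
det(O) = 3·(-30) - 4·22 = -90 - 88 = -178
Since det(O) ≠ 0, rank(O) = 2 and the system is completely observable.

-178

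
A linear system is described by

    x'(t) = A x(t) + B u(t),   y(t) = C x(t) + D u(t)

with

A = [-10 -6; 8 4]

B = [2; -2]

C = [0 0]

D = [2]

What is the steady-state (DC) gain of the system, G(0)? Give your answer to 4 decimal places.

G(0) = C(-A)^{-1}B + D = -C A^{-1} B + D.
det A = 8, so A^{-1} = (1/8)·adj(A) = [[1/2, 3/4], [-1, -5/4]]
A^{-1} B = [-1/2, 1/2]^T
C A^{-1} B = 0
G(0) = D - C A^{-1} B = 2 - (0) = 2

2.0000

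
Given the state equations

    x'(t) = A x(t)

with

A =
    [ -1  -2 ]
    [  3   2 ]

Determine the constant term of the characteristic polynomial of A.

4

For a 2×2 matrix, det(sI - A) = s^2 - (tr A)s + det A.
tr A = 1, det A = 4.
So p(s) = s^2 - s + 4.
The constant term is 4.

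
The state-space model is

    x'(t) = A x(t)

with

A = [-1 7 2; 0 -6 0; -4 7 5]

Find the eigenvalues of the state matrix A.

-6, 1, 3

det(sI - A) = s^3 - (tr A)s^2 + (M11 + M22 + M33)s - det A, where Mii is the 2×2 principal minor of A obtained by deleting row i and column i.
tr A = (-1) + (-6) + 5 = -2; M11 = (-6)·5 - 0·7 = -30 - 0 = -30; M22 = (-1)·5 - 2·(-4) = -5 - (-8) = 3; M33 = (-1)·(-6) - 7·0 = 6 - 0 = 6; sum of minors = -21.
det A = (-1)·((-6)·5 - 0·7) - 7·(0·5 - 0·(-4)) + 2·(0·7 - (-6)·(-4)) = (-1)·(-30) - 7·0 + 2·(-24) = -18.
So p(s) = det(sI - A) = s^3 + 2s^2 - 21s + 18.
Rational-root test: any integer root divides 18. Testing small divisors, s = 1 works: p(1) = 1 + 2 + (-21) + 18 = 0, so (s - 1) is a factor.
Dividing, p(s) = (s - 1)(s^2 + 3s - 18).
Factor s^2 + 3s - 18: two numbers with sum -3 and product -18 are 3 and -6, so s^2 + 3s - 18 = (s - 3)(s + 6).
Hence p(s) = (s - 3) (s - 1) (s + 6), with roots -6, 1, 3.
At least one eigenvalue has non-negative real part, so the system is not asymptotically stable.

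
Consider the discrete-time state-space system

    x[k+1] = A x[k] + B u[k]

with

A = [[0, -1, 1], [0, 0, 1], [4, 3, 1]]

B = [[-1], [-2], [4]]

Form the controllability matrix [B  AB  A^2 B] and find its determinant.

AB = [[6], [4], [-6]]
A^2B = [[-10], [-6], [30]]
Controllability matrix C = [B  AB  A^2B] = [[-1, 6, -10], [-2, 4, -6], [4, -6, 30]]
Expanding along the first row, det(C) = (-1)·(4·30 - (-6)·(-6)) - 6·((-2)·30 - (-6)·4) + (-10)·((-2)·(-6) - 4·4) = (-1)·84 - 6·(-36) + (-10)·(-4) = 172
Since det(C) ≠ 0, rank(C) = 3 and the system is completely controllable.

172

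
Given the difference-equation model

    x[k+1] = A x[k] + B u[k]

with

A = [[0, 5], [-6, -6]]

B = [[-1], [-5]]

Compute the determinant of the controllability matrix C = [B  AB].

-161

AB = [[-25], [36]]
Controllability matrix C = [B  AB] = [[-1, -25], [-5, 36]]
det(C) = (-1)·36 - (-25)·(-5) = -36 - 125 = -161
Since det(C) ≠ 0, rank(C) = 2 and the system is completely controllable.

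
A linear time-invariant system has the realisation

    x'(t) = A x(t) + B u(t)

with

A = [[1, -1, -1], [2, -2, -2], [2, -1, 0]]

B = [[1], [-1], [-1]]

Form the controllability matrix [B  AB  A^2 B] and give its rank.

3

AB = [[3], [6], [3]]
A^2B = [[-6], [-12], [0]]
Controllability matrix C = [B  AB  A^2B] = [[1, 3, -6], [-1, 6, -12], [-1, 3, 0]]
det(C) = 1·(6·0 - (-12)·3) - 3·((-1)·0 - (-12)·(-1)) + (-6)·((-1)·3 - 6·(-1)) = 1·36 - 3·(-12) + (-6)·3 = 54 ≠ 0, so rank(C) = 3.
rank(C) = 3 = n, so the pair (A, B) is completely controllable.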